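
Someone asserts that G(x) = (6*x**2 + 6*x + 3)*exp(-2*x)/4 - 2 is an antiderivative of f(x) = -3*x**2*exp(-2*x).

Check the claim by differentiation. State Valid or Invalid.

Valid. The derivative of G reproduces f.

d/dx[G] = -3*x**2*exp(-2*x)
This equals f(x) exactly, so the claim holds.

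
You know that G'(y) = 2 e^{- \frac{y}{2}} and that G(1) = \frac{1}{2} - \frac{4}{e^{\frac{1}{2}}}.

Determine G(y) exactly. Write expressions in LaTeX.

G(y) = \frac{\left(e^{\frac{y}{2}} - 8\right) e^{- \frac{y}{2}}}{2}

Since d/dy undoes antidifferentiation here, G(y) must give back the stated G'(y).
A general antiderivative is - 4 e^{- \frac{y}{2}} + C.
The condition gives C = \frac{1}{2} - \frac{4}{e^{\frac{1}{2}}} - (- \frac{4}{e^{\frac{1}{2}}}) = \frac{1}{2}.
So G(y) = \frac{\left(e^{\frac{y}{2}} - 8\right) e^{- \frac{y}{2}}}{2}.
Check: d/dy[\frac{\left(e^{\frac{y}{2}} - 8\right) e^{- \frac{y}{2}}}{2}] = 2 e^{- \frac{y}{2}} = G'(y).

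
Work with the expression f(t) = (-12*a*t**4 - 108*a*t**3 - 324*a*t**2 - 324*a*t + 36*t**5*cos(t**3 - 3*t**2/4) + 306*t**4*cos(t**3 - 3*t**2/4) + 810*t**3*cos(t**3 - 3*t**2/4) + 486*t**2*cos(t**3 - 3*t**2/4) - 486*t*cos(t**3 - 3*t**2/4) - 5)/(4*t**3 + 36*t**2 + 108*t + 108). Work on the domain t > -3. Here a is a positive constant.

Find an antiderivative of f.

An antiderivative F(t) passes only if d/dt[F] lands on f(t) exactly.
Check: d/dt[(-12*a*t**2*(t + 3)**2 + 24*(t + 3)**2*sin(t**3 - 3*t**2/4) + 5)/(8*(t + 3)**2)] = (-12*a*t**4 - 108*a*t**3 - 324*a*t**2 - 324*a*t + 36*t**5*cos(t**3 - 3*t**2/4) + 306*t**4*cos(t**3 - 3*t**2/4) + 810*t**3*cos(t**3 - 3*t**2/4) + 486*t**2*cos(t**3 - 3*t**2/4) - 486*t*cos(t**3 - 3*t**2/4) - 5)/(4*t**3 + 36*t**2 + 108*t + 108) = f(t).

An antiderivative is F(t) = (-12*a*t**2*(t + 3)**2 + 24*(t + 3)**2*sin(t**3 - 3*t**2/4) + 5)/(8*(t + 3)**2).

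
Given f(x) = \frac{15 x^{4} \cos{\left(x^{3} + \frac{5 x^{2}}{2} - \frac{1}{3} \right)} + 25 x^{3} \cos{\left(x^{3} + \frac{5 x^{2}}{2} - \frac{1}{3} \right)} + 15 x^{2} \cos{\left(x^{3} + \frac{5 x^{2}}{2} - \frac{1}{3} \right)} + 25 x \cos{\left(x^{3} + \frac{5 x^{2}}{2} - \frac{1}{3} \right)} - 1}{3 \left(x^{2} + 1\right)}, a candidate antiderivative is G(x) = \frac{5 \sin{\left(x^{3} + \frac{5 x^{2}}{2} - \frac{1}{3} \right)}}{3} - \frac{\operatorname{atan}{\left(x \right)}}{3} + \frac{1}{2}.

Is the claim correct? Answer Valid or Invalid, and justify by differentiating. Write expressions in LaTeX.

Valid: G'(x) = f(x).

d/dx[G] = \frac{15 x^{4} \cos{\left(x^{3} + \frac{5 x^{2}}{2} - \frac{1}{3} \right)} + 25 x^{3} \cos{\left(x^{3} + \frac{5 x^{2}}{2} - \frac{1}{3} \right)} + 15 x^{2} \cos{\left(x^{3} + \frac{5 x^{2}}{2} - \frac{1}{3} \right)} + 25 x \cos{\left(x^{3} + \frac{5 x^{2}}{2} - \frac{1}{3} \right)} - 1}{3 x^{2} + 3}
This equals f(x) exactly, so the claim holds.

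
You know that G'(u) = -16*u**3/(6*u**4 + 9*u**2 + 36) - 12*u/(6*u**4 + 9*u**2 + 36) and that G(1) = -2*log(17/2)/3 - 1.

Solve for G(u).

The substitution w = u**4 + 3*u**2/2 + 6 works: G'(u) is exactly (dG/dw)*(dw/du) for that inner function.
A general antiderivative is -2*log(u**4 + 3*u**2/2 + 6)/3 + C.
The condition gives C = -2*log(17/2)/3 - 1 - (-2*log(17/2)/3) = -1.
So G(u) = -2*log(u**4 + 3*u**2/2 + 6)/3 - 1.
Check: d/du[-2*log(u**4 + 3*u**2/2 + 6)/3 - 1] = (-16*u**3 - 12*u)/(6*u**4 + 9*u**2 + 36), which equals G'(u).

G(u) = -2*log(u**4 + 3*u**2/2 + 6)/3 - 1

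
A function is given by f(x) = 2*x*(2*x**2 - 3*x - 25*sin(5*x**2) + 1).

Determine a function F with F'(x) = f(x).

Any candidate F(x) must reproduce f(x) exactly when differentiated.
Check: d/dx[x**2*(x - 1)**2 + 5*cos(5*x**2)] = 4*x**3 - 6*x**2 - 50*x*sin(5*x**2) + 2*x, which equals f(x).

An antiderivative is F(x) = x**2*(x - 1)**2 + 5*cos(5*x**2).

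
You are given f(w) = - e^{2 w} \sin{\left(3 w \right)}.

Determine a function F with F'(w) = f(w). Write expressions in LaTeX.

An antiderivative is F(w) = - \frac{2 e^{2 w} \sin{\left(3 w \right)}}{13} + \frac{3 e^{2 w} \cos{\left(3 w \right)}}{13}.

Recover f(w) by differentiating a candidate F(w); any mismatch rules it out.
Check: d/dw[- \frac{2 e^{2 w} \sin{\left(3 w \right)}}{13} + \frac{3 e^{2 w} \cos{\left(3 w \right)}}{13}] = - e^{2 w} \sin{\left(3 w \right)} = f(w).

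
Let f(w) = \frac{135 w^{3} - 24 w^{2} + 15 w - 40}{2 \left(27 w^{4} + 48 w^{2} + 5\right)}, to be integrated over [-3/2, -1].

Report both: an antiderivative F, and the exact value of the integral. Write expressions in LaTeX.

Recover f(w) by differentiating a candidate F(w); any mismatch rules it out.
F(w) = \frac{5 \log{\left(3 w^{2} + 5 \right)}}{4} - \frac{4 \operatorname{atan}{\left(3 w \right)}}{3} is an antiderivative of f.
Check: d/dw[\frac{5 \log{\left(3 w^{2} + 5 \right)}}{4} - \frac{4 \operatorname{atan}{\left(3 w \right)}}{3}] = \frac{135 w^{3} - 24 w^{2} + 15 w - 40}{54 w^{4} + 96 w^{2} + 10}, which equals f(w).
F(-1) = \frac{4 \operatorname{atan}{\left(3 \right)}}{3} + \frac{5 \log{\left(8 \right)}}{4}; F(-3/2) = \frac{4 \operatorname{atan}{\left(\frac{9}{2} \right)}}{3} + \frac{5 \log{\left(\frac{47}{4} \right)}}{4}.
Integral = F(-1) - F(-3/2) = - \frac{5 \log{\left(\frac{47}{4} \right)}}{4} - \frac{4 \operatorname{atan}{\left(\frac{9}{2} \right)}}{3} + \frac{4 \operatorname{atan}{\left(3 \right)}}{3} + \frac{5 \log{\left(8 \right)}}{4}.

Antiderivative: F(w) = \frac{5 \log{\left(3 w^{2} + 5 \right)}}{4} - \frac{4 \operatorname{atan}{\left(3 w \right)}}{3}; value = - \frac{5 \log{\left(\frac{47}{4} \right)}}{4} - \frac{4 \operatorname{atan}{\left(\frac{9}{2} \right)}}{3} + \frac{4 \operatorname{atan}{\left(3 \right)}}{3} + \frac{5 \log{\left(8 \right)}}{4}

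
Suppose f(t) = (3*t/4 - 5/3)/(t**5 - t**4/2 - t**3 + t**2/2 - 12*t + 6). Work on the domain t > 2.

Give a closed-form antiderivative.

An antiderivative is F(t) = -log(t - 2)/252 + 62*log(t - 1/2)/585 - 19*log(t + 2)/420 - 31*log(t**2 + 3)/1092 - 37*sqrt(3)*atan(sqrt(3)*t/3)/819.

The denominator factors as 6*(t - 2)*(t + 2)*(2*t - 1)*(t**2 + 3); partial fractions split f into directly integrable pieces: -(31*t + 74)/(546*(t**2 + 3)) + 124/(585*(2*t - 1)) - 19/(420*(t + 2)) - 1/(252*(t - 2)).
Check: d/dt[-log(t - 2)/252 + 62*log(t - 1/2)/585 - 19*log(t + 2)/420 - 31*log(t**2 + 3)/1092 - 37*sqrt(3)*atan(sqrt(3)*t/3)/819] = (9*t - 20)/(12*t**5 - 6*t**4 - 12*t**3 + 6*t**2 - 144*t + 72), which equals f(t).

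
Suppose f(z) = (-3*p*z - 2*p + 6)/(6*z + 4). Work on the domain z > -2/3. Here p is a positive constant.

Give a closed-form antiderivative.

An antiderivative is F(z) = -p*z/2 + log(3*z + 2).

Since d/dz undoes antidifferentiation here, F'(z) = f(z) is required of F(z).
Check: d/dz[-p*z/2 + log(3*z + 2)] = (-3*p*z - 2*p + 6)/(6*z + 4) = f(z).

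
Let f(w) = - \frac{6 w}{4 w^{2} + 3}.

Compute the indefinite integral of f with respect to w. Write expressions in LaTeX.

f matches the chain-rule pattern g'(h)*h' with inner function h(w) = 4 w^{2} + 3; substituting u = h(w) collapses the integral.
Check: d/dw[- \frac{3 \log{\left(4 w^{2} + 3 \right)}}{4}] = - \frac{6 w}{4 w^{2} + 3} = f(w).

F(w) = - \frac{3 \log{\left(4 w^{2} + 3 \right)}}{4} + C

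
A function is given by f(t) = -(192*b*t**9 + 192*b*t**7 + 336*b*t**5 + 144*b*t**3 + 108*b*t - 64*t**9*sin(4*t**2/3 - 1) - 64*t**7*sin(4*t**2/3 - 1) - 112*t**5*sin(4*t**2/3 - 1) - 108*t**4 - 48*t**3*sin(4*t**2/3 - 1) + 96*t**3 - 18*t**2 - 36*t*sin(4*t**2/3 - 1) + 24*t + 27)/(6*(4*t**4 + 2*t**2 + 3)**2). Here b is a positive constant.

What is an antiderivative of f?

Differentiate the proposed F(t) back; it has to land on f(t) exactly.
Check: d/dt[-b*t**2 + (1/2 - 3*t/4)/(2*t**4 + t**2 + 3/2) - cos(4*t**2/3 - 1)/4] = (-192*b*t**9 - 192*b*t**7 - 336*b*t**5 - 144*b*t**3 - 108*b*t + 64*t**9*sin(4*t**2/3 - 1) + 64*t**7*sin(4*t**2/3 - 1) + 112*t**5*sin(4*t**2/3 - 1) + 108*t**4 + 48*t**3*sin(4*t**2/3 - 1) - 96*t**3 + 18*t**2 + 36*t*sin(4*t**2/3 - 1) - 24*t - 27)/(96*t**8 + 96*t**6 + 168*t**4 + 72*t**2 + 54), which equals f(t).

An antiderivative is F(t) = -b*t**2 + (1/2 - 3*t/4)/(2*t**4 + t**2 + 3/2) - cos(4*t**2/3 - 1)/4.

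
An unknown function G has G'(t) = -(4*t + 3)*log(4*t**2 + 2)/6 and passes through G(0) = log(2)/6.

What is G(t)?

G(t) = -t**2*log(2*t**2 + 1)/3 - t**2*log(2)/3 + t**2/3 - t*log(2*t**2 + 1)/2 - t*log(2)/2 + t - log(t**2 + 1/2)/6 - sqrt(2)*atan(sqrt(2)*t)/2

Whatever form G(t) takes, its d/dt must return the stated G'(t).
A general antiderivative is t**2/3 + t + (-t**2/3 - t/2)*log(4*t**2 + 2) - log(t**2 + 1/2)/6 - sqrt(2)*atan(sqrt(2)*t)/2 + C.
The condition gives C = log(2)/6 - (log(2)/6) = 0.
So G(t) = -t**2*log(2*t**2 + 1)/3 - t**2*log(2)/3 + t**2/3 - t*log(2*t**2 + 1)/2 - t*log(2)/2 + t - log(t**2 + 1/2)/6 - sqrt(2)*atan(sqrt(2)*t)/2.
Check: d/dt[-t**2*log(2*t**2 + 1)/3 - t**2*log(2)/3 + t**2/3 - t*log(2*t**2 + 1)/2 - t*log(2)/2 + t - log(t**2 + 1/2)/6 - sqrt(2)*atan(sqrt(2)*t)/2] = -2*t*log(2*t**2 + 1)/3 - 2*t*log(2)/3 - log(2*t**2 + 1)/2 - log(2)/2, which equals G'(t).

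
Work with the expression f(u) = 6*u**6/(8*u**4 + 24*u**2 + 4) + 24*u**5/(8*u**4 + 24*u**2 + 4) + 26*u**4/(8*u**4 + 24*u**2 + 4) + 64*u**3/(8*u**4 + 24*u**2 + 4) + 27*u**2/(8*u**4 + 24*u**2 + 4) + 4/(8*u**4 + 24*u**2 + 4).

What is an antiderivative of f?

The integrand splits into summands that can be handled one at a time.
Check: d/du[u**3/4 + 3*u**2/2 + u - log(2*u**4/3 + 2*u**2 + 1/3)/4] = (6*u**6 + 24*u**5 + 26*u**4 + 64*u**3 + 27*u**2 + 4)/(8*u**4 + 24*u**2 + 4), which equals f(u).

An antiderivative is F(u) = u**3/4 + 3*u**2/2 + u - log(2*u**4/3 + 2*u**2 + 1/3)/4.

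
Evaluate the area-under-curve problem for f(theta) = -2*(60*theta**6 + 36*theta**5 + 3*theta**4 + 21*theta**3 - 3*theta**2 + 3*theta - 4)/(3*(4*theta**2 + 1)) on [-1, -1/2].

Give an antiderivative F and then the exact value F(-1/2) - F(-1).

Antiderivative: F(theta) = (-12*theta**5 - 9*theta**4 + 4*theta**3 - 6*theta**2 + 8*atan(2*theta))/6; value = -pi/3 + 77/96 + 4*atan(2)/3

A candidate is checked by its d/dtheta: the result must match f(theta).
F(theta) = (-12*theta**5 - 9*theta**4 + 4*theta**3 - 6*theta**2 + 8*atan(2*theta))/6 is an antiderivative of f.
Check: d/dtheta[(-12*theta**5 - 9*theta**4 + 4*theta**3 - 6*theta**2 + 8*atan(2*theta))/6] = (-120*theta**6 - 72*theta**5 - 6*theta**4 - 42*theta**3 + 6*theta**2 - 6*theta + 8)/(12*theta**2 + 3), which equals f(theta).
F(-1/2) = -pi/3 - 35/96; F(-1) = -4*atan(2)/3 - 7/6.
Integral = F(-1/2) - F(-1) = -pi/3 + 77/96 + 4*atan(2)/3.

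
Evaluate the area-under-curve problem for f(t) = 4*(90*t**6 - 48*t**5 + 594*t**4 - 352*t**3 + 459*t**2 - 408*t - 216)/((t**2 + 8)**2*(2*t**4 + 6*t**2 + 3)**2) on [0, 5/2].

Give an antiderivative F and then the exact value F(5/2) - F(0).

Check any antiderivative F(t) by computing F'(t) and comparing it with f(t).
F(t) = -6*t/(t**6/3 + 11*t**4/3 + 17*t**2/2 + 4) + 8/(t**6 + 11*t**4 + 51*t**2/2 + 12) is an antiderivative of f.
Check: d/dt[-6*t/(t**6/3 + 11*t**4/3 + 17*t**2/2 + 4) + 8/(t**6 + 11*t**4 + 51*t**2/2 + 12)] = (360*t**6 - 192*t**5 + 2376*t**4 - 1408*t**3 + 1836*t**2 - 1632*t - 864)/(4*t**12 + 88*t**10 + 688*t**8 + 2340*t**6 + 3657*t**4 + 2448*t**2 + 576), which equals f(t).
F(5/2) = -2368/54093; F(0) = 2/3.
Integral = F(5/2) - F(0) = -12810/18031.

Antiderivative: F(t) = -6*t/(t**6/3 + 11*t**4/3 + 17*t**2/2 + 4) + 8/(t**6 + 11*t**4 + 51*t**2/2 + 12); value = -12810/18031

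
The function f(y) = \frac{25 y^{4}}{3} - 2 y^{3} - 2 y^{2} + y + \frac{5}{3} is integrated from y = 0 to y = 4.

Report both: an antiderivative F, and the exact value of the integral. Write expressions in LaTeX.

The integrand splits into summands that can be handled one at a time.
F(y) = \frac{10 y^{5} - 3 y^{4} - 4 y^{3} + 3 y^{2} + 10 y - 4}{6} is an antiderivative of f.
Check: d/dy[\frac{10 y^{5} - 3 y^{4} - 4 y^{3} + 3 y^{2} + 10 y - 4}{6}] = \frac{25 y^{4}}{3} - 2 y^{3} - 2 y^{2} + y + \frac{5}{3} = f(y).
F(4) = 1550; F(0) = - \frac{2}{3}.
Integral = F(4) - F(0) = \frac{4652}{3}.

Antiderivative: F(y) = \frac{10 y^{5} - 3 y^{4} - 4 y^{3} + 3 y^{2} + 10 y - 4}{6}; value = \frac{4652}{3}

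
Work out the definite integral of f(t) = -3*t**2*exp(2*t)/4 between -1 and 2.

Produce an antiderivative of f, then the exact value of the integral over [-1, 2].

f has the shape u'v + uv' for u = -3*t**2/8 + 3*t/8 - 3/16 and v = exp(2*t) — it is the derivative of the product u*v.
F(t) = -3*(2*t**2 - 2*t + 1)*exp(2*t)/16 is an antiderivative of f.
Check: d/dt[-3*(2*t**2 - 2*t + 1)*exp(2*t)/16] = -3*t**2*exp(2*t)/4 = f(t).
F(2) = -15*exp(4)/16; F(-1) = -15*exp(-2)/16.
Integral = F(2) - F(-1) = -15*exp(4)/16 + 15*exp(-2)/16.

Antiderivative: F(t) = -3*(2*t**2 - 2*t + 1)*exp(2*t)/16; value = -15*exp(4)/16 + 15*exp(-2)/16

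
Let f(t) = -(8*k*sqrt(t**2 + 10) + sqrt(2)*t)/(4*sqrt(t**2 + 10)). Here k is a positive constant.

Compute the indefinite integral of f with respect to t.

F(t) = -2*k*t - sqrt(t**2/2 + 5)/2 + C

Whatever form F(t) takes, F'(t) = f(t) is non-negotiable.
Check: d/dt[-2*k*t - sqrt(t**2/2 + 5)/2] = (-8*k*sqrt(t**2 + 10) - sqrt(2)*t)/(4*sqrt(t**2 + 10)), which equals f(t).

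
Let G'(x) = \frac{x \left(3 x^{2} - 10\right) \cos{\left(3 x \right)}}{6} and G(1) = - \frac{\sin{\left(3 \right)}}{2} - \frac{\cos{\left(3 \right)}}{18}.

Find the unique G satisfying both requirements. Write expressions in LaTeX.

Any candidate G(x) must reproduce the stated G'(x) exactly.
A general antiderivative is \frac{x^{3} \sin{\left(3 x \right)}}{6} + \frac{x^{2} \cos{\left(3 x \right)}}{6} - \frac{2 x \sin{\left(3 x \right)}}{3} - \frac{2 \cos{\left(3 x \right)}}{9} + C.
The condition gives C = - \frac{\sin{\left(3 \right)}}{2} - \frac{\cos{\left(3 \right)}}{18} - (- \frac{\sin{\left(3 \right)}}{2} - \frac{\cos{\left(3 \right)}}{18}) = 0.
So G(x) = \frac{3 x^{3} \sin{\left(3 x \right)} + 3 x^{2} \cos{\left(3 x \right)} - 12 x \sin{\left(3 x \right)} - 4 \cos{\left(3 x \right)}}{18}.
Check: d/dx[\frac{3 x^{3} \sin{\left(3 x \right)} + 3 x^{2} \cos{\left(3 x \right)} - 12 x \sin{\left(3 x \right)} - 4 \cos{\left(3 x \right)}}{18}] = \frac{x^{3} \cos{\left(3 x \right)}}{2} - \frac{5 x \cos{\left(3 x \right)}}{3}, which equals G'(x).

G(x) = \frac{3 x^{3} \sin{\left(3 x \right)} + 3 x^{2} \cos{\left(3 x \right)} - 12 x \sin{\left(3 x \right)} - 4 \cos{\left(3 x \right)}}{18}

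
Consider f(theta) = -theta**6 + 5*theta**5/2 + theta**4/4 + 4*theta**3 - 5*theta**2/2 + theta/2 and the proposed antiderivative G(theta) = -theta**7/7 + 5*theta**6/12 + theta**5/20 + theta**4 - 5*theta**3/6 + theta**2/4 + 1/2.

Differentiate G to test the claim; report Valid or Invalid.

Valid. The derivative of G reproduces f.

d/dtheta[G] = -theta**6 + 5*theta**5/2 + theta**4/4 + 4*theta**3 - 5*theta**2/2 + theta/2
This equals f(theta) exactly, so the claim holds.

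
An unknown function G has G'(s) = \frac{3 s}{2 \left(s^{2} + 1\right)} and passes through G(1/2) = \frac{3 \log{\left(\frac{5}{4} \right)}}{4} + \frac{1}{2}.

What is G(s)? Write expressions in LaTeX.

G'(s) matches the chain-rule pattern g'(h)*h' with inner function h(s) = s^{2} + 1; substituting u = h(s) collapses the integral.
A general antiderivative is \frac{3 \log{\left(s^{2} + 1 \right)}}{4} + C.
The condition gives C = \frac{3 \log{\left(\frac{5}{4} \right)}}{4} + \frac{1}{2} - (\frac{3 \log{\left(\frac{5}{4} \right)}}{4}) = \frac{1}{2}.
So G(s) = \frac{3 \log{\left(s^{2} + 1 \right)}}{4} + \frac{1}{2}.
Check: d/ds[\frac{3 \log{\left(s^{2} + 1 \right)}}{4} + \frac{1}{2}] = \frac{3 s}{2 s^{2} + 2}, which equals G'(s).

G(s) = \frac{3 \log{\left(s^{2} + 1 \right)}}{4} + \frac{1}{2}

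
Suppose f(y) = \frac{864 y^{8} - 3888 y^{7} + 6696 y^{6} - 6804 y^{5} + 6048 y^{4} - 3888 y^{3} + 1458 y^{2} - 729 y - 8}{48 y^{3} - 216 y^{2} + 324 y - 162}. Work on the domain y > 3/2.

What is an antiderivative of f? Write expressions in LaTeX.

For F(y) to be correct the identity F'(y) - f(y) = 0 must hold.
Check: d/dy[3 y^{6} + \frac{9 y^{4}}{2} + \frac{9 y^{2}}{4} + \frac{1}{12 y^{2} - 36 y + 27}] = \frac{864 y^{8} - 3888 y^{7} + 6696 y^{6} - 6804 y^{5} + 6048 y^{4} - 3888 y^{3} + 1458 y^{2} - 729 y - 8}{48 y^{3} - 216 y^{2} + 324 y - 162} = f(y).

An antiderivative is F(y) = 3 y^{6} + \frac{9 y^{4}}{2} + \frac{9 y^{2}}{4} + \frac{1}{12 y^{2} - 36 y + 27}.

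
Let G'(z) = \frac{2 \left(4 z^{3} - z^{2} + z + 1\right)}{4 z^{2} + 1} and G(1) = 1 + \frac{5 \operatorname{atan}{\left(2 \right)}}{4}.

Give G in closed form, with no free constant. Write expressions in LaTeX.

G(z) = z^{2} - \frac{z}{2} + \frac{5 \operatorname{atan}{\left(2 z \right)}}{4} + \frac{1}{2}

Since d/dz undoes antidifferentiation here, G(z) must give back the stated G'(z).
A general antiderivative is z^{2} - \frac{z}{2} + \frac{5 \operatorname{atan}{\left(2 z \right)}}{4} + \frac{3}{2} + C.
The condition gives C = 1 + \frac{5 \operatorname{atan}{\left(2 \right)}}{4} - (\frac{5 \operatorname{atan}{\left(2 \right)}}{4} + 2) = -1.
So G(z) = z^{2} - \frac{z}{2} + \frac{5 \operatorname{atan}{\left(2 z \right)}}{4} + \frac{1}{2}.
Check: d/dz[z^{2} - \frac{z}{2} + \frac{5 \operatorname{atan}{\left(2 z \right)}}{4} + \frac{1}{2}] = \frac{8 z^{3} - 2 z^{2} + 2 z + 2}{4 z^{2} + 1}, which equals G'(z).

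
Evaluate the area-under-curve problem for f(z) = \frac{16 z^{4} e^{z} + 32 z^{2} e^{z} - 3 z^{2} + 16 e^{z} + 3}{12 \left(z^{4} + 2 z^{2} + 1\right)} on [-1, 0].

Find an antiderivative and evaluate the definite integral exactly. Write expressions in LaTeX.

Whatever form F(z) takes, F'(z) = f(z) is non-negotiable.
F(z) = \frac{3 z + 16 \left(z^{2} + 1\right) e^{z}}{12 \left(z^{2} + 1\right)} is an antiderivative of f.
Check: d/dz[\frac{3 z + 16 \left(z^{2} + 1\right) e^{z}}{12 \left(z^{2} + 1\right)}] = \frac{16 z^{4} e^{z} + 32 z^{2} e^{z} - 3 z^{2} + 16 e^{z} + 3}{12 z^{4} + 24 z^{2} + 12}, which equals f(z).
F(0) = \frac{4}{3}; F(-1) = - \frac{1}{8} + \frac{4}{3 e}.
Integral = F(0) - F(-1) = \frac{35}{24} - \frac{4}{3 e}.

Antiderivative: F(z) = \frac{3 z + 16 \left(z^{2} + 1\right) e^{z}}{12 \left(z^{2} + 1\right)}; value = \frac{35}{24} - \frac{4}{3 e}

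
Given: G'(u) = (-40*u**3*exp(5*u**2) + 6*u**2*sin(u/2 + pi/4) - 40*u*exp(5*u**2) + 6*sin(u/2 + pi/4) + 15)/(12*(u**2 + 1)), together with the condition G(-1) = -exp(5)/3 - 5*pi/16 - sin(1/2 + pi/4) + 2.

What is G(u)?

G(u) = -exp(5*u**2)/3 - cos(u/2 + pi/4) + 5*atan(u)/4 + 2

The proposed G(u) is checked by its d/du: the result must match the given G'(u).
A general antiderivative is -exp(5*u**2)/3 - cos(u/2 + pi/4) + 5*atan(u)/4 + C.
The condition gives C = -exp(5)/3 - 5*pi/16 - sin(1/2 + pi/4) + 2 - (-exp(5)/3 - 5*pi/16 - sin(1/2 + pi/4)) = 2.
So G(u) = -exp(5*u**2)/3 - cos(u/2 + pi/4) + 5*atan(u)/4 + 2.
Check: d/du[-exp(5*u**2)/3 - cos(u/2 + pi/4) + 5*atan(u)/4 + 2] = (-40*u**3*exp(5*u**2) + 6*u**2*sin(u/2 + pi/4) - 40*u*exp(5*u**2) + 6*sin(u/2 + pi/4) + 15)/(12*u**2 + 12), which equals G'(u).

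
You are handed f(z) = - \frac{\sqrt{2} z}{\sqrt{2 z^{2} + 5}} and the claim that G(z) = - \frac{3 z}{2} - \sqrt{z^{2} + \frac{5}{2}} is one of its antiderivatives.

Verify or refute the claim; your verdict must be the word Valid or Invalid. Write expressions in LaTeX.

Invalid: d/dz[G] - f = - \frac{3}{2}, which is not 0.

d/dz[G] = \frac{- 2 \sqrt{2} z - 3 \sqrt{2 z^{2} + 5}}{2 \sqrt{2 z^{2} + 5}}
d/dz[G] - f(z) = - \frac{3}{2} != 0.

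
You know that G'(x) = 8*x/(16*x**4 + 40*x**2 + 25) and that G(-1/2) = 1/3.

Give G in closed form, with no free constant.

G'(x) matches the chain-rule pattern g'(h)*h' with inner function h(x) = 2*x**2 + 5/2; substituting u = h(x) collapses the integral.
A general antiderivative is -1/(2*(2*x**2 + 5/2)) + C.
The condition gives C = 1/3 - (-1/6) = 1/2.
So G(x) = 1/2 - 1/(4*x**2 + 5).
Check: d/dx[1/2 - 1/(4*x**2 + 5)] = 8*x/(16*x**4 + 40*x**2 + 25) = G'(x).

G(x) = 1/2 - 1/(4*x**2 + 5)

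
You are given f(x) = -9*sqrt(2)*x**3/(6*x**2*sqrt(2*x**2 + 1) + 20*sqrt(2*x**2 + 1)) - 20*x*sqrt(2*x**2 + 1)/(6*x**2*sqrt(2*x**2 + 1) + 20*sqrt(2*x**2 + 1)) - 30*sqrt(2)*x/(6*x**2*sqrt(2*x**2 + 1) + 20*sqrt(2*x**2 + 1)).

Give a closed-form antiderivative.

The integrand splits into summands that can be handled one at a time.
Check: d/dx[-(9*sqrt(2)*sqrt(2*x**2 + 1) + 20*log(x**2/2 + 5/3))/12] = (-9*sqrt(2)*x**3 - 20*x*sqrt(2*x**2 + 1) - 30*sqrt(2)*x)/(6*x**2*sqrt(2*x**2 + 1) + 20*sqrt(2*x**2 + 1)), which equals f(x).

An antiderivative is F(x) = -(9*sqrt(2)*sqrt(2*x**2 + 1) + 20*log(x**2/2 + 5/3))/12.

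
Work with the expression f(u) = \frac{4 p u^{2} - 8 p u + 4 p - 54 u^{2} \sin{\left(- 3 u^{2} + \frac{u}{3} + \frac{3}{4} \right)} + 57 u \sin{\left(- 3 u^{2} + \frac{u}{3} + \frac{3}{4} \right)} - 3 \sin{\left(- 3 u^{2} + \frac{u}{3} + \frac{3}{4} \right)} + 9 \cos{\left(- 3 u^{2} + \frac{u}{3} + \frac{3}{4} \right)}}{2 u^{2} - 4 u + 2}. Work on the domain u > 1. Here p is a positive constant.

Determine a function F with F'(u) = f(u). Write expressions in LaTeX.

Whatever form F(u) takes, F'(u) = f(u) is non-negotiable.
Check: d/du[\frac{4 p u \left(u - 1\right) - 9 \cos{\left(- 3 u^{2} + \frac{u}{3} + \frac{3}{4} \right)}}{2 \left(u - 1\right)}] = \frac{4 p u^{2} - 8 p u + 4 p - 54 u^{2} \sin{\left(- 3 u^{2} + \frac{u}{3} + \frac{3}{4} \right)} + 57 u \sin{\left(- 3 u^{2} + \frac{u}{3} + \frac{3}{4} \right)} - 3 \sin{\left(- 3 u^{2} + \frac{u}{3} + \frac{3}{4} \right)} + 9 \cos{\left(- 3 u^{2} + \frac{u}{3} + \frac{3}{4} \right)}}{2 u^{2} - 4 u + 2} = f(u).

An antiderivative is F(u) = \frac{4 p u \left(u - 1\right) - 9 \cos{\left(- 3 u^{2} + \frac{u}{3} + \frac{3}{4} \right)}}{2 \left(u - 1\right)}.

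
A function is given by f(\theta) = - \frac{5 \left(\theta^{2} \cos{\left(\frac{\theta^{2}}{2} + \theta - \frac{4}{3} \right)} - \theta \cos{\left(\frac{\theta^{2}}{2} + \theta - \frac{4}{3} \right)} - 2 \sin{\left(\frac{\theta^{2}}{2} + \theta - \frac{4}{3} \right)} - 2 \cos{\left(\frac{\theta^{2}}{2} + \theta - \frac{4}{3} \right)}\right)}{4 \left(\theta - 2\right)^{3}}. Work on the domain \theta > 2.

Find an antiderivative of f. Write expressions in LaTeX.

f has the shape u'v + uv' for u = - \frac{5}{4 \left(\theta - 2\right)^{2}} and v = \sin{\left(\frac{\theta^{2}}{2} + \theta - \frac{4}{3} \right)} — it is the derivative of the product u*v.
Check: d/d\theta[- \frac{5 \sin{\left(\frac{\theta^{2}}{2} + \theta - \frac{4}{3} \right)}}{4 \left(\theta - 2\right)^{2}}] = \frac{- 5 \theta^{2} \cos{\left(\frac{\theta^{2}}{2} + \theta - \frac{4}{3} \right)} + 5 \theta \cos{\left(\frac{\theta^{2}}{2} + \theta - \frac{4}{3} \right)} + 10 \sin{\left(\frac{\theta^{2}}{2} + \theta - \frac{4}{3} \right)} + 10 \cos{\left(\frac{\theta^{2}}{2} + \theta - \frac{4}{3} \right)}}{4 \theta^{3} - 24 \theta^{2} + 48 \theta - 32}, which equals f(\theta).

An antiderivative is F(\theta) = - \frac{5 \sin{\left(\frac{\theta^{2}}{2} + \theta - \frac{4}{3} \right)}}{4 \left(\theta - 2\right)^{2}}.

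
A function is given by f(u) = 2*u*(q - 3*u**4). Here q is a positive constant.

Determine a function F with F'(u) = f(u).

An antiderivative is F(u) = u**2*(q - u**4).

For F(u) to be correct the identity F'(u) - f(u) = 0 must hold.
Check: d/du[u**2*(q - u**4)] = 2*q*u - 6*u**5, which equals f(u).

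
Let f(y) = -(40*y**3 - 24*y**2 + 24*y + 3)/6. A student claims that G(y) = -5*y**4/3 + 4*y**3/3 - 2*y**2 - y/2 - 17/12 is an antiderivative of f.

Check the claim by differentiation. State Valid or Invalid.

d/dy[G] = -20*y**3/3 + 4*y**2 - 4*y - 1/2
This equals f(y) exactly, so the claim holds.

Valid - differentiating G returns exactly f.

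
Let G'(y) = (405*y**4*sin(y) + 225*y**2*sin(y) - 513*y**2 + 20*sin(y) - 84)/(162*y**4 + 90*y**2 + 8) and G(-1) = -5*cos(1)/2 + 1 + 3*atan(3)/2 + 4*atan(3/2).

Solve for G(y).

A candidate passes only if d/dy[G] lands on the given G'(y) exactly.
A general antiderivative is -5*cos(y)/2 - 4*atan(3*y/2) - 3*atan(3*y)/2 + C.
The condition gives C = -5*cos(1)/2 + 1 + 3*atan(3)/2 + 4*atan(3/2) - (-5*cos(1)/2 + 3*atan(3)/2 + 4*atan(3/2)) = 1.
So G(y) = -(5*cos(y) + 8*atan(3*y/2) + 3*atan(3*y) - 2)/2.
Check: d/dy[-(5*cos(y) + 8*atan(3*y/2) + 3*atan(3*y) - 2)/2] = (405*y**4*sin(y) + 225*y**2*sin(y) - 513*y**2 + 20*sin(y) - 84)/(162*y**4 + 90*y**2 + 8) = G'(y).

G(y) = -(5*cos(y) + 8*atan(3*y/2) + 3*atan(3*y) - 2)/2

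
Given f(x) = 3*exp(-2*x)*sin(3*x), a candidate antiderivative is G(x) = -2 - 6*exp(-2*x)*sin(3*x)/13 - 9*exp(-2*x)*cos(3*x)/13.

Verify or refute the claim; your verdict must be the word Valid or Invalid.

Valid - differentiating G returns exactly f.

d/dx[G] = 3*exp(-2*x)*sin(3*x)
This equals f(x) exactly, so the claim holds.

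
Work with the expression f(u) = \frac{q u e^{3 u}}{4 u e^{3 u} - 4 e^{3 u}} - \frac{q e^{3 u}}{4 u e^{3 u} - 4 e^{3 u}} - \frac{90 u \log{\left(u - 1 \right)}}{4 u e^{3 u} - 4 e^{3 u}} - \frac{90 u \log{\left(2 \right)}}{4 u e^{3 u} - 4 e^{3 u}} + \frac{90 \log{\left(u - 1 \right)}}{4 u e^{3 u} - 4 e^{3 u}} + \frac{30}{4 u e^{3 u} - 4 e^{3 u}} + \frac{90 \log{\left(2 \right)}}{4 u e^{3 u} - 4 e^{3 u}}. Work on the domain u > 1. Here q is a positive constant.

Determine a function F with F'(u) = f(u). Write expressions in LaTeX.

An antiderivative is F(u) = \frac{\left(q u e^{3 u} + 30 \log{\left(u - 1 \right)} + 30 \log{\left(2 \right)}\right) e^{- 3 u}}{4}.

The integrand splits into summands that can be handled one at a time.
Check: d/du[\frac{\left(q u e^{3 u} + 30 \log{\left(u - 1 \right)} + 30 \log{\left(2 \right)}\right) e^{- 3 u}}{4}] = \frac{q u e^{3 u} - q e^{3 u} - 90 u \log{\left(u - 1 \right)} - 90 u \log{\left(2 \right)} + 90 \log{\left(u - 1 \right)} + 30 + 90 \log{\left(2 \right)}}{4 u e^{3 u} - 4 e^{3 u}}, which equals f(u).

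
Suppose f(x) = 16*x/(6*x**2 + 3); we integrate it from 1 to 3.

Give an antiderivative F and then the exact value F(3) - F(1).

The substitution u = x**2 + 1/2 works: f is exactly (dF/du)*(du/dx) for that inner function.
F(x) = 4*log(x**2 + 1/2)/3 is an antiderivative of f.
Check: d/dx[4*log(x**2 + 1/2)/3] = 16*x/(6*x**2 + 3) = f(x).
F(3) = 4*log(19/2)/3; F(1) = 4*log(3/2)/3.
Integral = F(3) - F(1) = -4*log(3/2)/3 + 4*log(19/2)/3.

Antiderivative: F(x) = 4*log(x**2 + 1/2)/3; value = -4*log(3/2)/3 + 4*log(19/2)/3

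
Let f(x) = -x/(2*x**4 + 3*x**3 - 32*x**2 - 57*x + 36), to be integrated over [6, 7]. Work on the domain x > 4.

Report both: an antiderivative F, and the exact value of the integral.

Antiderivative: F(x) = (-4*x*log(x - 4) + 2*x*log(2*x**2 + 5*x - 3) - 12*log(x - 4) + 6*log(2*x**2 + 5*x - 3) - 21)/(343*x + 1029); value = -2*log(99)/343 - 4*log(3)/343 + 1/1470 + 4*log(2)/343 + 2*log(130)/343

The denominator factors as (x - 4)*(x + 3)**2*(2*x - 1); partial fractions split f into directly integrable pieces: 4/(343*(2*x - 1)) + 2/(343*(x + 3)) + 3/(49*(x + 3)**2) - 4/(343*(x - 4)).
F(x) = (-4*x*log(x - 4) + 2*x*log(2*x**2 + 5*x - 3) - 12*log(x - 4) + 6*log(2*x**2 + 5*x - 3) - 21)/(343*x + 1029) is an antiderivative of f.
Check: d/dx[(-4*x*log(x - 4) + 2*x*log(2*x**2 + 5*x - 3) - 12*log(x - 4) + 6*log(2*x**2 + 5*x - 3) - 21)/(343*x + 1029)] = -x/(2*x**4 + 3*x**3 - 32*x**2 - 57*x + 36) = f(x).
F(7) = -4*log(3)/343 - 3/490 + 2*log(130)/343; F(6) = -4*log(2)/343 - 1/147 + 2*log(99)/343.
Integral = F(7) - F(6) = -2*log(99)/343 - 4*log(3)/343 + 1/1470 + 4*log(2)/343 + 2*log(130)/343.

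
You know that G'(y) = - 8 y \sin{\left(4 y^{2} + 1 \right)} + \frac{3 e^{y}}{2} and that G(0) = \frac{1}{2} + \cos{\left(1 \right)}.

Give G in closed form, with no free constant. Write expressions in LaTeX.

The integrand splits into summands that can be handled one at a time.
A general antiderivative is \frac{3 e^{y}}{2} + \cos{\left(4 y^{2} + 1 \right)} + C.
The condition gives C = \frac{1}{2} + \cos{\left(1 \right)} - (\cos{\left(1 \right)} + \frac{3}{2}) = -1.
So G(y) = \frac{3 e^{y} + 2 \cos{\left(4 y^{2} + 1 \right)} - 2}{2}.
Check: d/dy[\frac{3 e^{y} + 2 \cos{\left(4 y^{2} + 1 \right)} - 2}{2}] = - 8 y \sin{\left(4 y^{2} + 1 \right)} + \frac{3 e^{y}}{2} = G'(y).

G(y) = \frac{3 e^{y} + 2 \cos{\left(4 y^{2} + 1 \right)} - 2}{2}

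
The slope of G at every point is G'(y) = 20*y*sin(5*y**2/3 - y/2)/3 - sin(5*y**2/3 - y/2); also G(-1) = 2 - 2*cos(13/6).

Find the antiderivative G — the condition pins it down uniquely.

G(y) = 2 - 2*cos(5*y**2/3 - y/2)

The substitution u = 5*y**2/3 - y/2 works: G'(y) is exactly (dG/du)*(du/dy) for that inner function.
A general antiderivative is -2*cos(5*y**2/3 - y/2) + C.
The condition gives C = 2 - 2*cos(13/6) - (-2*cos(13/6)) = 2.
So G(y) = 2 - 2*cos(5*y**2/3 - y/2).
Check: d/dy[2 - 2*cos(5*y**2/3 - y/2)] = 20*y*sin(5*y**2/3 - y/2)/3 - sin(5*y**2/3 - y/2) = G'(y).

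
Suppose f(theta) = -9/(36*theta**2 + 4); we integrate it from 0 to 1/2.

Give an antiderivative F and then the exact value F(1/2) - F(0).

Since d/dtheta undoes antidifferentiation here, F'(theta) = f(theta) is required of F(theta).
F(theta) = -3*atan(3*theta)/4 is an antiderivative of f.
Check: d/dtheta[-3*atan(3*theta)/4] = -9/(36*theta**2 + 4) = f(theta).
F(1/2) = -3*atan(3/2)/4; F(0) = 0.
Integral = F(1/2) - F(0) = -3*atan(3/2)/4.

Antiderivative: F(theta) = -3*atan(3*theta)/4; value = -3*atan(3/2)/4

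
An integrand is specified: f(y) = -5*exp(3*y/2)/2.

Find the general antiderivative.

Since d/dy undoes antidifferentiation here, F'(y) = f(y) is required of F(y).
Check: d/dy[-5*exp(3*y/2)/3] = -5*exp(3*y/2)/2 = f(y).

F(y) = -5*exp(3*y/2)/3 + C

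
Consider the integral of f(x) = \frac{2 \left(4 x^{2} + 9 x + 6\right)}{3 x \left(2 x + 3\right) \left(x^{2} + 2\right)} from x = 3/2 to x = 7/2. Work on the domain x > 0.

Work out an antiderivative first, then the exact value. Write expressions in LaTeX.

Antiderivative: F(x) = \frac{34 \log{\left(x \right)} - 4 \log{\left(x + \frac{3}{2} \right)} - 15 \log{\left(x^{2} + 2 \right)} + 31 \sqrt{2} \operatorname{atan}{\left(\frac{\sqrt{2} x}{2} \right)}}{51}; value = - \frac{5 \log{\left(\frac{57}{4} \right)}}{17} - \frac{31 \sqrt{2} \operatorname{atan}{\left(\frac{3 \sqrt{2}}{4} \right)}}{51} - \frac{2 \log{\left(\frac{3}{2} \right)}}{3} - \frac{4 \log{\left(5 \right)}}{51} + \frac{4 \log{\left(3 \right)}}{51} + \frac{5 \log{\left(\frac{17}{4} \right)}}{17} + \frac{2 \log{\left(\frac{7}{2} \right)}}{3} + \frac{31 \sqrt{2} \operatorname{atan}{\left(\frac{7 \sqrt{2}}{4} \right)}}{51}

Factor the denominator (3 x \left(2 x + 3\right) \left(x^{2} + 2\right)) and decompose: f = - \frac{2 \left(15 x - 31\right)}{51 \left(x^{2} + 2\right)} - \frac{8}{51 \left(2 x + 3\right)} + \frac{2}{3 x}; each piece integrates to a log, atan, or power term.
F(x) = \frac{34 \log{\left(x \right)} - 4 \log{\left(x + \frac{3}{2} \right)} - 15 \log{\left(x^{2} + 2 \right)} + 31 \sqrt{2} \operatorname{atan}{\left(\frac{\sqrt{2} x}{2} \right)}}{51} is an antiderivative of f.
Check: d/dx[\frac{34 \log{\left(x \right)} - 4 \log{\left(x + \frac{3}{2} \right)} - 15 \log{\left(x^{2} + 2 \right)} + 31 \sqrt{2} \operatorname{atan}{\left(\frac{\sqrt{2} x}{2} \right)}}{51}] = \frac{8 x^{2} + 18 x + 12}{6 x^{4} + 9 x^{3} + 12 x^{2} + 18 x}, which equals f(x).
F(7/2) = - \frac{5 \log{\left(\frac{57}{4} \right)}}{17} - \frac{4 \log{\left(5 \right)}}{51} + \frac{2 \log{\left(\frac{7}{2} \right)}}{3} + \frac{31 \sqrt{2} \operatorname{atan}{\left(\frac{7 \sqrt{2}}{4} \right)}}{51}; F(3/2) = - \frac{5 \log{\left(\frac{17}{4} \right)}}{17} - \frac{4 \log{\left(3 \right)}}{51} + \frac{2 \log{\left(\frac{3}{2} \right)}}{3} + \frac{31 \sqrt{2} \operatorname{atan}{\left(\frac{3 \sqrt{2}}{4} \right)}}{51}.
Integral = F(7/2) - F(3/2) = - \frac{5 \log{\left(\frac{57}{4} \right)}}{17} - \frac{31 \sqrt{2} \operatorname{atan}{\left(\frac{3 \sqrt{2}}{4} \right)}}{51} - \frac{2 \log{\left(\frac{3}{2} \right)}}{3} - \frac{4 \log{\left(5 \right)}}{51} + \frac{4 \log{\left(3 \right)}}{51} + \frac{5 \log{\left(\frac{17}{4} \right)}}{17} + \frac{2 \log{\left(\frac{7}{2} \right)}}{3} + \frac{31 \sqrt{2} \operatorname{atan}{\left(\frac{7 \sqrt{2}}{4} \right)}}{51}.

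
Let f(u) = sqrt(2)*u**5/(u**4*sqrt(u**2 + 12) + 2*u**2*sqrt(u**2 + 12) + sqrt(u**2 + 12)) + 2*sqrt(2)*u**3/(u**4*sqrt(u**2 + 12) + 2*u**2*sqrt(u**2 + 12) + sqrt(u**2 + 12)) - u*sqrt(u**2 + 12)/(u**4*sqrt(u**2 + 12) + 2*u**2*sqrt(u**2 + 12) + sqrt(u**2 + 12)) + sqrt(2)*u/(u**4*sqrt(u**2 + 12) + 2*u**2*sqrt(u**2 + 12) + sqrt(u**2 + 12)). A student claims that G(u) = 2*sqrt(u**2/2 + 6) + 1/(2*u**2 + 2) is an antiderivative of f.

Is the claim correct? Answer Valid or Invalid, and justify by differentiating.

d/du[G] = (sqrt(2)*u**5 + 2*sqrt(2)*u**3 - u*sqrt(u**2 + 12) + sqrt(2)*u)/(u**4*sqrt(u**2 + 12) + 2*u**2*sqrt(u**2 + 12) + sqrt(u**2 + 12))
This equals f(u) exactly, so the claim holds.

Valid: G'(u) = f(u).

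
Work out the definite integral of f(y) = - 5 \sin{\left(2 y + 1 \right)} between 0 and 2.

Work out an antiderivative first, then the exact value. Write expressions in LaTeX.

Whatever form F(y) takes, F'(y) = f(y) is non-negotiable.
F(y) = \frac{5 \cos{\left(2 y + 1 \right)}}{2} is an antiderivative of f.
Check: d/dy[\frac{5 \cos{\left(2 y + 1 \right)}}{2}] = - 5 \sin{\left(2 y + 1 \right)} = f(y).
F(2) = \frac{5 \cos{\left(5 \right)}}{2}; F(0) = \frac{5 \cos{\left(1 \right)}}{2}.
Integral = F(2) - F(0) = - \frac{5 \cos{\left(1 \right)}}{2} + \frac{5 \cos{\left(5 \right)}}{2}.

Antiderivative: F(y) = \frac{5 \cos{\left(2 y + 1 \right)}}{2}; value = - \frac{5 \cos{\left(1 \right)}}{2} + \frac{5 \cos{\left(5 \right)}}{2}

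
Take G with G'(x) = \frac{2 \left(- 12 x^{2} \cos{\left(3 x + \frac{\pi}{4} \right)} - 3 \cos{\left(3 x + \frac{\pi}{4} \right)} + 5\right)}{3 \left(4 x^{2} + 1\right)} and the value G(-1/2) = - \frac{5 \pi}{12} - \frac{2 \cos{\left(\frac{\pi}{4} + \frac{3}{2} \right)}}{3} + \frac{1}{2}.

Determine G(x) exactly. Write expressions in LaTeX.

G(x) = - \frac{2 \sin{\left(3 x + \frac{\pi}{4} \right)}}{3} + \frac{5 \operatorname{atan}{\left(2 x \right)}}{3} + \frac{1}{2}

Differentiate the proposed G(x) back; it has to land on the given G'(x).
A general antiderivative is - \frac{2 \sin{\left(3 x + \frac{\pi}{4} \right)}}{3} + \frac{5 \operatorname{atan}{\left(2 x \right)}}{3} + C.
The condition gives C = - \frac{5 \pi}{12} - \frac{2 \cos{\left(\frac{\pi}{4} + \frac{3}{2} \right)}}{3} + \frac{1}{2} - (- \frac{5 \pi}{12} - \frac{2 \cos{\left(\frac{\pi}{4} + \frac{3}{2} \right)}}{3}) = \frac{1}{2}.
So G(x) = - \frac{2 \sin{\left(3 x + \frac{\pi}{4} \right)}}{3} + \frac{5 \operatorname{atan}{\left(2 x \right)}}{3} + \frac{1}{2}.
Check: d/dx[- \frac{2 \sin{\left(3 x + \frac{\pi}{4} \right)}}{3} + \frac{5 \operatorname{atan}{\left(2 x \right)}}{3} + \frac{1}{2}] = \frac{- 24 x^{2} \cos{\left(3 x + \frac{\pi}{4} \right)} - 6 \cos{\left(3 x + \frac{\pi}{4} \right)} + 10}{12 x^{2} + 3}, which equals G'(x).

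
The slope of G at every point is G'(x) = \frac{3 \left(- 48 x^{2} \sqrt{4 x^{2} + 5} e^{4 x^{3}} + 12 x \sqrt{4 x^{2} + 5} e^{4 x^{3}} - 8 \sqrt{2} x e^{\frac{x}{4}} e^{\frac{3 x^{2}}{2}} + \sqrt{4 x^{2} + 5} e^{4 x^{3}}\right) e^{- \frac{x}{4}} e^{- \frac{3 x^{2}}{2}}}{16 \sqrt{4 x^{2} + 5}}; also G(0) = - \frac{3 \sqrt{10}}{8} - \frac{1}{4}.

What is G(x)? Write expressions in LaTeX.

Since d/dx undoes antidifferentiation here, G(x) must give back the stated G'(x).
A general antiderivative is - \frac{3 \sqrt{2 x^{2} + \frac{5}{2}}}{4} - \frac{3 e^{4 x^{3} - \frac{3 x^{2}}{2} - \frac{x}{4}}}{4} + C.
The condition gives C = - \frac{3 \sqrt{10}}{8} - \frac{1}{4} - (- \frac{3 \sqrt{10}}{8} - \frac{3}{4}) = \frac{1}{2}.
So G(x) = - \frac{3 \sqrt{2 x^{2} + \frac{5}{2}}}{4} + \frac{1}{2} - \frac{3 e^{- \frac{x}{4}} e^{- \frac{3 x^{2}}{2}} e^{4 x^{3}}}{4}.
Check: d/dx[- \frac{3 \sqrt{2 x^{2} + \frac{5}{2}}}{4} + \frac{1}{2} - \frac{3 e^{- \frac{x}{4}} e^{- \frac{3 x^{2}}{2}} e^{4 x^{3}}}{4}] = \frac{\left(- 144 x^{2} \sqrt{4 x^{2} + 5} e^{4 x^{3}} + 36 x \sqrt{4 x^{2} + 5} e^{4 x^{3}} - 24 \sqrt{2} x e^{\frac{x}{4}} e^{\frac{3 x^{2}}{2}} + 3 \sqrt{4 x^{2} + 5} e^{4 x^{3}}\right) e^{- \frac{x}{4}} e^{- \frac{3 x^{2}}{2}}}{16 \sqrt{4 x^{2} + 5}}, which equals G'(x).

G(x) = - \frac{3 \sqrt{2 x^{2} + \frac{5}{2}}}{4} + \frac{1}{2} - \frac{3 e^{- \frac{x}{4}} e^{- \frac{3 x^{2}}{2}} e^{4 x^{3}}}{4}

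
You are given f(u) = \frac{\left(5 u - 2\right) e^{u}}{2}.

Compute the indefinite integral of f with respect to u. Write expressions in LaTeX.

f has the shape v'r + vr' for v = \frac{5 u}{2} - \frac{7}{2} and r = e^{u} — it is the derivative of the product v*r.
Check: d/du[\frac{5 u e^{u}}{2} - \frac{7 e^{u}}{2}] = \frac{5 u e^{u}}{2} - e^{u}, which equals f(u).

F(u) = \frac{5 u e^{u}}{2} - \frac{7 e^{u}}{2} + C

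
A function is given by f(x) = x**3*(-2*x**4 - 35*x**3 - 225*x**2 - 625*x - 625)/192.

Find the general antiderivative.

The substitution u = -x**2/4 - 5*x/4 works: f is exactly (dF/du)*(du/dx) for that inner function.
Check: d/dx[-x**8/768 - 5*x**7/192 - 25*x**6/128 - 125*x**5/192 - 625*x**4/768] = -x**7/96 - 35*x**6/192 - 75*x**5/64 - 625*x**4/192 - 625*x**3/192, which equals f(x).

F(x) = -x**8/768 - 5*x**7/192 - 25*x**6/128 - 125*x**5/192 - 625*x**4/768 + C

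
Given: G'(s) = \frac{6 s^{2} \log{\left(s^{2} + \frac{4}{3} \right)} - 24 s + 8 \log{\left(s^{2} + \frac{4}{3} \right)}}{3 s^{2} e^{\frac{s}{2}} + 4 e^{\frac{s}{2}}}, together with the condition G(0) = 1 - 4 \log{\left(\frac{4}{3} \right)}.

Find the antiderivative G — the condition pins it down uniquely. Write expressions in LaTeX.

Recognize the product-rule pattern: G'(s) = u'v + uv' with u = - 4 e^{- \frac{s}{2}}, v = \log{\left(s^{2} + \frac{4}{3} \right)}, so integration by parts undoes it.
A general antiderivative is - 4 e^{- \frac{s}{2}} \log{\left(s^{2} + \frac{4}{3} \right)} + C.
The condition gives C = 1 - 4 \log{\left(\frac{4}{3} \right)} - (- 4 \log{\left(\frac{4}{3} \right)}) = 1.
So G(s) = 1 - 4 e^{- \frac{s}{2}} \log{\left(s^{2} + \frac{4}{3} \right)}.
Check: d/ds[1 - 4 e^{- \frac{s}{2}} \log{\left(s^{2} + \frac{4}{3} \right)}] = \frac{6 s^{2} \log{\left(s^{2} + \frac{4}{3} \right)} - 24 s + 8 \log{\left(s^{2} + \frac{4}{3} \right)}}{3 s^{2} e^{\frac{s}{2}} + 4 e^{\frac{s}{2}}} = G'(s).

G(s) = 1 - 4 e^{- \frac{s}{2}} \log{\left(s^{2} + \frac{4}{3} \right)}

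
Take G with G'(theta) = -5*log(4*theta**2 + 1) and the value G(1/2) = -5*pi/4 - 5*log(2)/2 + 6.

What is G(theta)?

G(theta) = -5*theta*log(4*theta**2 + 1) + 10*theta - 5*atan(2*theta) + 1

A candidate passes only if d/dtheta[G] lands on the given G'(theta) exactly.
A general antiderivative is -5*theta*log(4*theta**2 + 1) + 10*theta - 5*atan(2*theta) + C.
The condition gives C = -5*pi/4 - 5*log(2)/2 + 6 - (-5*pi/4 - 5*log(2)/2 + 5) = 1.
So G(theta) = -5*theta*log(4*theta**2 + 1) + 10*theta - 5*atan(2*theta) + 1.
Check: d/dtheta[-5*theta*log(4*theta**2 + 1) + 10*theta - 5*atan(2*theta) + 1] = -5*log(4*theta**2 + 1) = G'(theta).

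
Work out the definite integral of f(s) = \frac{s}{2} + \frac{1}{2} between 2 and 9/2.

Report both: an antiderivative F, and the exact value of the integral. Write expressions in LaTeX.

Differentiate the proposed F(s) back; it has to land on f(s) exactly.
F(s) = \frac{s^{2}}{4} + \frac{s}{2} is an antiderivative of f.
Check: d/ds[\frac{s^{2}}{4} + \frac{s}{2}] = \frac{s}{2} + \frac{1}{2} = f(s).
F(9/2) = \frac{117}{16}; F(2) = 2.
Integral = F(9/2) - F(2) = \frac{85}{16}.

Antiderivative: F(s) = \frac{s^{2}}{4} + \frac{s}{2}; value = \frac{85}{16}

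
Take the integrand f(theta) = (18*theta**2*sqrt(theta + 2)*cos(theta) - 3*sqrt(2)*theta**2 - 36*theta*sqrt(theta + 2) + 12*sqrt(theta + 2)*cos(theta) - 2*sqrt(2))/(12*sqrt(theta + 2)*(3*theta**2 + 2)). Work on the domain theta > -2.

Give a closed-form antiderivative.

An antiderivative is F(theta) = -sqrt(theta/2 + 1)/3 - log(3*theta**2 + 2)/2 + sin(theta)/2.

An antiderivative F(theta) passes only if d/dtheta[F] lands on f(theta) exactly.
Check: d/dtheta[-sqrt(theta/2 + 1)/3 - log(3*theta**2 + 2)/2 + sin(theta)/2] = (18*theta**2*sqrt(theta + 2)*cos(theta) - 3*sqrt(2)*theta**2 - 36*theta*sqrt(theta + 2) + 12*sqrt(theta + 2)*cos(theta) - 2*sqrt(2))/(36*theta**2*sqrt(theta + 2) + 24*sqrt(theta + 2)), which equals f(theta).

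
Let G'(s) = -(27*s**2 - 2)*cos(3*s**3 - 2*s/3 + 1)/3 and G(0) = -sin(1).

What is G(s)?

G(s) = -sin(3*s**3 - 2*s/3 + 1)

G'(s) matches the chain-rule pattern g'(h)*h' with inner function h(s) = 3*s**3 - 2*s/3 + 1; substituting u = h(s) collapses the integral.
A general antiderivative is -sin(3*s**3 - 2*s/3 + 1) + C.
The condition gives C = -sin(1) - (-sin(1)) = 0.
So G(s) = -sin(3*s**3 - 2*s/3 + 1).
Check: d/ds[-sin(3*s**3 - 2*s/3 + 1)] = -9*s**2*cos(3*s**3 - 2*s/3 + 1) + 2*cos(3*s**3 - 2*s/3 + 1)/3, which equals G'(s).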